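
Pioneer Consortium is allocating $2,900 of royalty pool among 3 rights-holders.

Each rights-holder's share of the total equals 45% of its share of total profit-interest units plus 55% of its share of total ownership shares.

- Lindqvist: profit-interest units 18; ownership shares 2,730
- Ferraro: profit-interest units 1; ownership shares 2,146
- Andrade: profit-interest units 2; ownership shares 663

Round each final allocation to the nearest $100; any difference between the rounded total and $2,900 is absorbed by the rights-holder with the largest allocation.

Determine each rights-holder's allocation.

Profit-interest units total 21; ownership shares total 5,539.
Composite weights (45% profit-interest units + 55% ownership shares): Lindqvist 0.6568; Ferraro 0.2345; Andrade 0.1087.
Pro-rata amounts: Lindqvist 1,904.70; Ferraro 680.10; Andrade 315.20.
At nearest $100: Lindqvist $1,900; Ferraro $700; Andrade $300. Sum = $2,900.
No rounding difference to absorb.

Lindqvist: $1,900 · Ferraro: $700 · Andrade: $300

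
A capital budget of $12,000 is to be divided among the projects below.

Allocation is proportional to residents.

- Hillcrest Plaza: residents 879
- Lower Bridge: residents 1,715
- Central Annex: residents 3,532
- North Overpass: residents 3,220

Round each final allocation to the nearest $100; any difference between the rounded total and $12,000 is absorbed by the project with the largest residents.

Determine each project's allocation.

Residents total: 9,346.
Pro-rata amounts: Hillcrest Plaza 879/9,346 × $12,000 = 1,128.61; Lower Bridge 1,715/9,346 × $12,000 = 2,202.01; Central Annex 3,532/9,346 × $12,000 = 4,534.99; North Overpass 3,220/9,346 × $12,000 = 4,134.39.
Rounded to nearest $100: Hillcrest Plaza $1,100; Lower Bridge $2,200; Central Annex $4,500; North Overpass $4,100. Sum = $11,900.
Difference $12,000 − $11,900 = +$100 applied to largest residents (Central Annex): Central Annex becomes $4,600.

Hillcrest Plaza: $1,100 | Lower Bridge: $2,200 | Central Annex: $4,600 | North Overpass: $4,100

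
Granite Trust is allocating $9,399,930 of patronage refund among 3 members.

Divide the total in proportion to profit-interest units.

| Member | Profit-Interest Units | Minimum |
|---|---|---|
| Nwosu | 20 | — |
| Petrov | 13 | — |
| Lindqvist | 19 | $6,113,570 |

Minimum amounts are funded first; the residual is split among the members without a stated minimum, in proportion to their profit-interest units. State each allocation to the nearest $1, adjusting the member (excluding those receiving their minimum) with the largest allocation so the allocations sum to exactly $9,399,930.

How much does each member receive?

Fund the minimums — Lindqvist $6,113,570. Residual $3,286,360.
Residual split over remaining profit-interest units 33: Nwosu 1,991,733.33 → $1,991,733; Petrov 1,294,626.67 → $1,294,627.

Nwosu: $1,991,733 | Petrov: $1,294,627 | Lindqvist: $6,113,570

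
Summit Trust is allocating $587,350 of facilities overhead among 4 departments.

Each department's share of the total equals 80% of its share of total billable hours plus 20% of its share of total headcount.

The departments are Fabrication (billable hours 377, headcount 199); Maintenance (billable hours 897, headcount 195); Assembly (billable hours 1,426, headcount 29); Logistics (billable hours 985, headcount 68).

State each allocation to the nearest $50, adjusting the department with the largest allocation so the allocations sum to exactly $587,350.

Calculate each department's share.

Totals — billable hours 3,685, headcount 491.
Blended shares (80% billable hours + 20% headcount): Fabrication 0.1629; Maintenance 0.2742; Assembly 0.3214; Logistics 0.2415.
Proportional shares: Fabrication 95,681.89; Maintenance 161,030.90; Assembly 188,769.59; Logistics 141,867.62.
At nearest $50: Fabrication $95,700; Maintenance $161,050; Assembly $188,750; Logistics $141,850. Sum = $587,350.
Rounded total matches; no reconciliation needed.

Fabrication: $95,700; Maintenance: $161,050; Assembly: $188,750; Logistics: $141,850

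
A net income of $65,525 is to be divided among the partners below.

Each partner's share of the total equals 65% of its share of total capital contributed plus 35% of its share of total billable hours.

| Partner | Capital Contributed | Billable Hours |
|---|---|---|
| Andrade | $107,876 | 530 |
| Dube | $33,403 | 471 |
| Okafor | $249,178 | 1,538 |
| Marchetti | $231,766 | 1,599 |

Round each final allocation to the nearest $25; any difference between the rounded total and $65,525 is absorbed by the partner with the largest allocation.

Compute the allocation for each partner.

Andrade: $10,325 | Dube: $4,900 | Okafor: $25,575 | Marchetti: $24,725

Capital contributed total 622,223; billable hours total 4,138.
Combined weights (65% capital contributed + 35% billable hours): Andrade 0.1575; Dube 0.0747; Okafor 0.3904; Marchetti 0.3774.
Unrounded shares: Andrade 10,321.51; Dube 4,896.83; Okafor 25,580.22; Marchetti 24,726.44.
Rounded to nearest $25: Andrade $10,325; Dube $4,900; Okafor $25,575; Marchetti $24,725. Sum = $65,525.
Sum already equals the total — no adjustment.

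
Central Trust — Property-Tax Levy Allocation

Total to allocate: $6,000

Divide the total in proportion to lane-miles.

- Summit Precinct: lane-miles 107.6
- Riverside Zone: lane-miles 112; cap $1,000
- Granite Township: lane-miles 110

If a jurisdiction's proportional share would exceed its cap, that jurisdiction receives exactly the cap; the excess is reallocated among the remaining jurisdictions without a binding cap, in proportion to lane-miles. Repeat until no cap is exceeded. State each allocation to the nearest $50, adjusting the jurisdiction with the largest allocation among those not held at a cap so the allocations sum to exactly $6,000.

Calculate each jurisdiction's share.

Summit Precinct: $2,450 | Riverside Zone: $1,000 | Granite Township: $2,550

Sum of lane-miles: 329.6.
Proportional shares (ignoring caps): Summit Precinct 1,958.74; Riverside Zone 2,038.83; Granite Township 2,002.43.
Cap binds for Riverside Zone ($1,000); residual $5,000 reallocated over remaining lane-miles 217.6.
Remaining shares: Summit Precinct 2,472.43 → $2,450; Granite Township 2,527.57 → $2,550.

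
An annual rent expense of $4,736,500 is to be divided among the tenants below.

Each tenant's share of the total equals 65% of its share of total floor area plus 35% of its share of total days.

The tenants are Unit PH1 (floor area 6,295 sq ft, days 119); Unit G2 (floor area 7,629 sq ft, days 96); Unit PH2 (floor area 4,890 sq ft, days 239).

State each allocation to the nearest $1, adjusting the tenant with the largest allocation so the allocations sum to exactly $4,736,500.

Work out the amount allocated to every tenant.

Unit PH1: $1,464,641; Unit G2: $1,598,953; Unit PH2: $1,672,906

Totals — floor area 18,814, days 454.
Composite weights (65% floor area + 35% days): Unit PH1 0.3092; Unit G2 0.3376; Unit PH2 0.3532.
Unrounded shares: Unit PH1 1,464,641.41; Unit G2 1,598,953.12; Unit PH2 1,672,905.47.
At nearest $1: Unit PH1 $1,464,641; Unit G2 $1,598,953; Unit PH2 $1,672,905. Sum = $4,736,499.
Difference $4,736,500 − $4,736,499 = +$1 applied to largest allocation (Unit PH2): Unit PH2 becomes $1,672,906.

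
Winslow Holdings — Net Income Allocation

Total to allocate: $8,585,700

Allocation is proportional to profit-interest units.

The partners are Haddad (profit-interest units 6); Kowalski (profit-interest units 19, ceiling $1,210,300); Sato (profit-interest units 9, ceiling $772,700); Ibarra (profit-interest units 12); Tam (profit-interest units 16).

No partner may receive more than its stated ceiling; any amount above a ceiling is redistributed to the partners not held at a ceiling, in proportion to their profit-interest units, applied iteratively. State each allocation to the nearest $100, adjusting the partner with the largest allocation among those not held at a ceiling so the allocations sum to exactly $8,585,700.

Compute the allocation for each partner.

Sum of profit-interest units: 62.
Unconstrained shares: Haddad 830,874.19; Kowalski 2,631,101.61; Sato 1,246,311.29; Ibarra 1,661,748.39; Tam 2,215,664.52.
Held at cap: Kowalski ($1,210,300), Sato ($772,700); remaining pool $6,602,700 reallocated over remaining profit-interest units 34.
Remaining shares: Haddad 1,165,182.35 → $1,165,200; Ibarra 2,330,364.71 → $2,330,400; Tam 3,107,152.94 → $3,107,200.
Rounding difference −$100 applied to Tam → $3,107,100.

Haddad: $1,165,200; Kowalski: $1,210,300; Sato: $772,700; Ibarra: $2,330,400; Tam: $3,107,100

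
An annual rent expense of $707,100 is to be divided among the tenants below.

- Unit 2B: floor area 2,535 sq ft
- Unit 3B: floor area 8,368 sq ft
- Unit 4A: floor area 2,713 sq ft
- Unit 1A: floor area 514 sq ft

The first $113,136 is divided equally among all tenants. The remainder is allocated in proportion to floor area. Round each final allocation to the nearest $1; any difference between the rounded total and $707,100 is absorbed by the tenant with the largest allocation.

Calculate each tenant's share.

$113,136 shared equally gives $28,284 per tenant.
Remainder $593,964 by floor area (total 14,130): Unit 2B 106,560.42 → $106,560; Unit 3B 351,754.48 → $351,754; Unit 4A 114,042.77 → $114,043; Unit 1A 21,606.33 → $21,606.
Rounding difference +$1 on remainder applied to Unit 3B.
Totals: Unit 2B $28,284 + $106,560 = $134,844; Unit 3B $28,284 + $351,755 = $380,039; Unit 4A $28,284 + $114,043 = $142,327; Unit 1A $28,284 + $21,606 = $49,890.

Unit 2B: $134,844 · Unit 3B: $380,039 · Unit 4A: $142,327 · Unit 1A: $49,890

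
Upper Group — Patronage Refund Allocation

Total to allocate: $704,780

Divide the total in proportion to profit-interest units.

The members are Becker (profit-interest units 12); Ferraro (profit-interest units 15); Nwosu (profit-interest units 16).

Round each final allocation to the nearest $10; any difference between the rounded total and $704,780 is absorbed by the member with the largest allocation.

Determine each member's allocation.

Total profit-interest units = 43.
Pro-rata amounts: Becker 12/43 × $704,780 = 196,682.79; Ferraro 15/43 × $704,780 = 245,853.49; Nwosu 16/43 × $704,780 = 262,243.72.
Rounded to nearest $10: Becker $196,680; Ferraro $245,850; Nwosu $262,240. Sum = $704,770.
Difference $704,780 − $704,770 = +$10 applied to largest allocation (Nwosu): Nwosu becomes $262,250.

Becker: $196,680 | Ferraro: $245,850 | Nwosu: $262,250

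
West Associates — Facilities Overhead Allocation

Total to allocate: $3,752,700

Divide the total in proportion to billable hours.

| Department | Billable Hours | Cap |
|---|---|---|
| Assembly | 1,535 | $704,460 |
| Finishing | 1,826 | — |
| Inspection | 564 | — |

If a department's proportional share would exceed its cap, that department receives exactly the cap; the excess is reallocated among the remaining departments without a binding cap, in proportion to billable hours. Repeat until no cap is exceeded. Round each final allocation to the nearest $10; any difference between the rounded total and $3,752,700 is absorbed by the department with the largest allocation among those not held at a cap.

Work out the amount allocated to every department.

Assembly: $704,460 · Finishing: $2,328,910 · Inspection: $719,330

Sum of billable hours: 3,925.
Pro-rata shares before constraints: Assembly 1,467,616.43; Finishing 1,745,842.09; Inspection 539,241.48.
Cap binds for Assembly ($704,460); remaining pool $3,048,240 reallocated over remaining billable hours 2,390.
Remaining shares: Finishing 2,328,906.38 → $2,328,910; Inspection 719,333.62 → $719,330.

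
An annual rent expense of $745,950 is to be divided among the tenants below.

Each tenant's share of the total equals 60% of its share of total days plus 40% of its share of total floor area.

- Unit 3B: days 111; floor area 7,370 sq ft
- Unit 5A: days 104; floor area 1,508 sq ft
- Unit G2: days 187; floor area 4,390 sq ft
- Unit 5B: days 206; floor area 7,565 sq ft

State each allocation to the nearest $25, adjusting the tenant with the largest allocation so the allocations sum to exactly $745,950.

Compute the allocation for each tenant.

Unit 3B: $187,275; Unit 5A: $98,150; Unit G2: $200,525; Unit 5B: $260,000

Totals — days 608, floor area 20,833.
Combined weights (60% days + 40% floor area): Unit 3B 0.2510; Unit 5A 0.1316; Unit G2 0.2688; Unit 5B 0.3485.
Proportional shares: Unit 3B 187,267.57; Unit 5A 98,156.31; Unit G2 200,532.86; Unit 5B 259,993.26.
At nearest $25: Unit 3B $187,275; Unit 5A $98,150; Unit G2 $200,525; Unit 5B $260,000. Sum = $745,950.
Sum already equals the total — no adjustment.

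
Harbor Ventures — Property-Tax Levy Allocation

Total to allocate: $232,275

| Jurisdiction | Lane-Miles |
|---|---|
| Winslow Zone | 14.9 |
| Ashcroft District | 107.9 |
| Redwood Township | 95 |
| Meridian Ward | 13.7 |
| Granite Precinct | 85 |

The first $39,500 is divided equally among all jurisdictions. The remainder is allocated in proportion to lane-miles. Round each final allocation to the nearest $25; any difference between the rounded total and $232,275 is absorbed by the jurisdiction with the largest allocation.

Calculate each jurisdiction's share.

$39,500 shared equally gives $7,900 per jurisdiction.
Remainder $192,775 by lane-miles (total 316.5): Winslow Zone 9,075.35 → $9,075; Ashcroft District 65,720.13 → $65,725; Redwood Township 57,862.95 → $57,875; Meridian Ward 8,344.45 → $8,350; Granite Precinct 51,772.12 → $51,775.
Rounding difference −$25 on remainder applied to Ashcroft District.
Totals: Winslow Zone $7,900 + $9,075 = $16,975; Ashcroft District $7,900 + $65,700 = $73,600; Redwood Township $7,900 + $57,875 = $65,775; Meridian Ward $7,900 + $8,350 = $16,250; Granite Precinct $7,900 + $51,775 = $59,675.

Winslow Zone: $16,975 | Ashcroft District: $73,600 | Redwood Township: $65,775 | Meridian Ward: $16,250 | Granite Precinct: $59,675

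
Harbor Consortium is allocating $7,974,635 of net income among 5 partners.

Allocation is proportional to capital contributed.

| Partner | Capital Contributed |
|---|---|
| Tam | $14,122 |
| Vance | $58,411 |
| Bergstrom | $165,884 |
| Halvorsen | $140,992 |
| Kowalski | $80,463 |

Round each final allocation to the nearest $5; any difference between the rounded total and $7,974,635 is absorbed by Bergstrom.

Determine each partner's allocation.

Tam: $244,890 | Vance: $1,012,905 | Bergstrom: $2,876,590 | Halvorsen: $2,444,940 | Kowalski: $1,395,310

Capital contributed total: 459,872.
Raw shares: Tam 14,122/459,872 × $7,974,635 = 244,889.44; Vance 58,411/459,872 × $7,974,635 = 1,012,904.47; Bergstrom 165,884/459,872 × $7,974,635 = 2,876,592.51; Halvorsen 140,992/459,872 × $7,974,635 = 2,444,940.63; Kowalski 80,463/459,872 × $7,974,635 = 1,395,307.95.
At nearest $5: Tam $244,890; Vance $1,012,905; Bergstrom $2,876,595; Halvorsen $2,444,940; Kowalski $1,395,310. Sum = $7,974,640.
Difference $7,974,635 − $7,974,640 = −$5 applied to Bergstrom: Bergstrom becomes $2,876,590.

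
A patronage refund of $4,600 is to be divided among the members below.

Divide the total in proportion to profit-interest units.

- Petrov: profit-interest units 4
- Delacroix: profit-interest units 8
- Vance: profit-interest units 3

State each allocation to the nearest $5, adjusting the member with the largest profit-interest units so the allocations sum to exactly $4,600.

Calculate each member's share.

Total profit-interest units = 4 + 8 + 3 = 15.
Unrounded shares: Petrov 1,226.67; Delacroix 2,453.33; Vance 920.00.
At nearest $5: Petrov $1,225; Delacroix $2,455; Vance $920. Sum = $4,600.
No rounding difference to absorb.

Petrov: $1,225; Delacroix: $2,455; Vance: $920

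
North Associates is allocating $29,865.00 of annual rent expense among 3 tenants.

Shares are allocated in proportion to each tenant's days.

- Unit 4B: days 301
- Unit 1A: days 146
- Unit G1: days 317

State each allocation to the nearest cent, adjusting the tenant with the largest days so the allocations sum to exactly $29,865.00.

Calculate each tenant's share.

Unit 4B: $11,766.18 · Unit 1A: $5,707.19 · Unit G1: $12,391.63

Days total: 301 + 146 + 317 = 764.
Raw shares: Unit 4B 11,766.1846; Unit 1A 5,707.1859; Unit G1 12,391.6296.
After rounding (cent): Unit 4B $11,766.18; Unit 1A $5,707.19; Unit G1 $12,391.63. Sum = $29,865.00.
Sum already equals the total — no adjustment.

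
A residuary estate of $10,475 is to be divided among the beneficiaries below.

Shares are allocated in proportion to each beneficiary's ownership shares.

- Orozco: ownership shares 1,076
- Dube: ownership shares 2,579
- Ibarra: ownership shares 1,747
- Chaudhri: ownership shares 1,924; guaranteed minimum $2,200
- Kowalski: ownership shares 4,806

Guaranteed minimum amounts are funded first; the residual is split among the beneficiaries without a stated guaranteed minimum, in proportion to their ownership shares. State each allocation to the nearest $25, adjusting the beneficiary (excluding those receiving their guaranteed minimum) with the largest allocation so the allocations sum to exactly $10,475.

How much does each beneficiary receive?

Fund the minimums — Chaudhri $2,200. Remaining pool $8,275.
Remaining pool split over remaining ownership shares 10,208: Orozco 872.25 → $875; Dube 2,090.64 → $2,100; Ibarra 1,416.19 → $1,425; Kowalski 3,895.93 → $3,900.
Rounding difference −$25 applied to Kowalski → $3,875.

Orozco: $875; Dube: $2,100; Ibarra: $1,425; Chaudhri: $2,200; Kowalski: $3,875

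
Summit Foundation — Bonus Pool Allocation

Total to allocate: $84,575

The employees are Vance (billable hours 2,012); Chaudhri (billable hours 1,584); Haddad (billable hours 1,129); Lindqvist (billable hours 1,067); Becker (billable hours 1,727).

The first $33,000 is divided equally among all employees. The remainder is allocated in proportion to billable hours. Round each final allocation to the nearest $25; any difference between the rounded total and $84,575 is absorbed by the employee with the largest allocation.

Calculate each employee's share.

$33,000 shared equally gives $6,600 per employee.
Remainder $51,575 by billable hours (total 7,519): Vance 13,800.89 → $13,800; Chaudhri 10,865.12 → $10,875; Haddad 7,744.14 → $7,750; Lindqvist 7,318.86 → $7,325; Becker 11,845.99 → $11,850.
Rounding difference −$25 on remainder applied to Vance.
Totals: Vance $6,600 + $13,775 = $20,375; Chaudhri $6,600 + $10,875 = $17,475; Haddad $6,600 + $7,750 = $14,350; Lindqvist $6,600 + $7,325 = $13,925; Becker $6,600 + $11,850 = $18,450.

Vance: $20,375; Chaudhri: $17,475; Haddad: $14,350; Lindqvist: $13,925; Becker: $18,450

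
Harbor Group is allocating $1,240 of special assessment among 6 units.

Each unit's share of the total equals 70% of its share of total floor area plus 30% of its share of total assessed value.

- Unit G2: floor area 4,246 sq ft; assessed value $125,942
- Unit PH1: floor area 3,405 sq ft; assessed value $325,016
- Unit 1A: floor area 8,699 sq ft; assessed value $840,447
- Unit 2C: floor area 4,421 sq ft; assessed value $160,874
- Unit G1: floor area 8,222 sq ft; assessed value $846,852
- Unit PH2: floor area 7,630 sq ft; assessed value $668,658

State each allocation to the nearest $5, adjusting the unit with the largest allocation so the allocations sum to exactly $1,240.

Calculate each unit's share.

Totals — floor area 36,623, assessed value 2,967,789.
Blended shares (70% floor area + 30% assessed value): Unit G2 0.0939; Unit PH1 0.0979; Unit 1A 0.2512; Unit 2C 0.1008; Unit G1 0.2428; Unit PH2 0.2134.
Raw shares: Unit G2 116.42; Unit PH1 121.44; Unit 1A 311.52; Unit 2C 124.95; Unit G1 301.02; Unit PH2 264.65.
After rounding ($5): Unit G2 $115; Unit PH1 $120; Unit 1A $310; Unit 2C $125; Unit G1 $300; Unit PH2 $265. Sum = $1,235.
Difference $1,240 − $1,235 = +$5 applied to largest allocation (Unit 1A): Unit 1A becomes $315.

Unit G2: $115 | Unit PH1: $120 | Unit 1A: $315 | Unit 2C: $125 | Unit G1: $300 | Unit PH2: $265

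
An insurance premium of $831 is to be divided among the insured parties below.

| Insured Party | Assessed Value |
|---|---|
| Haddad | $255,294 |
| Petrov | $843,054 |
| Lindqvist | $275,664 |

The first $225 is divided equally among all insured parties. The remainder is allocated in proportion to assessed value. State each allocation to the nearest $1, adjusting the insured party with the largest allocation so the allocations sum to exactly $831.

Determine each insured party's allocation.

First tranche $225 split equally: $75 each.
Remainder $606 by assessed value (total 1,374,012): Haddad 112.60 → $113; Petrov 371.82 → $372; Lindqvist 121.58 → $122.
Rounding difference −$1 on remainder applied to Petrov.
Totals: Haddad $75 + $113 = $188; Petrov $75 + $371 = $446; Lindqvist $75 + $122 = $197.

Haddad: $188 · Petrov: $446 · Lindqvist: $197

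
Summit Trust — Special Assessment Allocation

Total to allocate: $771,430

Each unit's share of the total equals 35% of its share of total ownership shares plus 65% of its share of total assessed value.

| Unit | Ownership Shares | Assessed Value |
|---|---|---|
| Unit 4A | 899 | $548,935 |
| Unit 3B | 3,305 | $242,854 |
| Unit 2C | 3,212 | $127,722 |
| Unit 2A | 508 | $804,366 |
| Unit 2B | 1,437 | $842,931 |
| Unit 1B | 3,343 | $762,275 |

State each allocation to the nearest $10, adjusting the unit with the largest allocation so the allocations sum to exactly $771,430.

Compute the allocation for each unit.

Totals — ownership shares 12,704, assessed value 3,329,083.
Composite weights (35% ownership shares + 65% assessed value): Unit 4A 0.1319; Unit 3B 0.1385; Unit 2C 0.1134; Unit 2A 0.1710; Unit 2B 0.2042; Unit 1B 0.2409.
Pro-rata amounts: Unit 4A 101,787.70; Unit 3B 106,820.68; Unit 2C 87,502.84; Unit 2A 131,950.96; Unit 2B 157,503.86; Unit 1B 185,863.96.
At nearest $10: Unit 4A $101,790; Unit 3B $106,820; Unit 2C $87,500; Unit 2A $131,950; Unit 2B $157,500; Unit 1B $185,860. Sum = $771,420.
Difference $771,430 − $771,420 = +$10 applied to largest allocation (Unit 1B): Unit 1B becomes $185,870.

Unit 4A: $101,790 · Unit 3B: $106,820 · Unit 2C: $87,500 · Unit 2A: $131,950 · Unit 2B: $157,500 · Unit 1B: $185,870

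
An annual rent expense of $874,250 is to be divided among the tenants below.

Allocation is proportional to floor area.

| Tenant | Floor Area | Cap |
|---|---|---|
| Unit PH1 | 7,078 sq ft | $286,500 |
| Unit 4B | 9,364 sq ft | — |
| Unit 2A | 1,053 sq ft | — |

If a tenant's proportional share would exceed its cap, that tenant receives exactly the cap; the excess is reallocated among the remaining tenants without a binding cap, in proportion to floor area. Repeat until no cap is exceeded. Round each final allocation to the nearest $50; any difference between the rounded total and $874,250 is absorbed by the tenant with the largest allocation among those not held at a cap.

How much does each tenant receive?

Unit PH1: $286,500 | Unit 4B: $528,350 | Unit 2A: $59,400

Combined floor area = 17,495.
Proportional shares (ignoring caps): Unit PH1 353,697.71; Unit 4B 467,932.38; Unit 2A 52,619.91.
Cap binds for Unit PH1 ($286,500); residual $587,750 reallocated over remaining floor area 10,417.
Redistributed shares: Unit 4B 528,337.43 → $528,350; Unit 2A 59,412.57 → $59,400.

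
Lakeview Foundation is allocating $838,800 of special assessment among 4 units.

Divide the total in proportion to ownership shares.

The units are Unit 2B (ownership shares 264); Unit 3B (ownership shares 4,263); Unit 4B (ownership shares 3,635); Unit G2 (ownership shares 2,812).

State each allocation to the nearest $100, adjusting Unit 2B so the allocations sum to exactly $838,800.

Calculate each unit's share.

Total ownership shares = 10,974.
Proportional shares: Unit 2B 264/10,974 × $838,800 = 20,178.90; Unit 3B 4,263/10,974 × $838,800 = 325,843.30; Unit 4B 3,635/10,974 × $838,800 = 277,841.99; Unit G2 2,812/10,974 × $838,800 = 214,935.81.
After rounding ($100): Unit 2B $20,200; Unit 3B $325,800; Unit 4B $277,800; Unit G2 $214,900. Sum = $838,700.
Difference $838,800 − $838,700 = +$100 applied to Unit 2B: Unit 2B becomes $20,300.

Unit 2B: $20,300; Unit 3B: $325,800; Unit 4B: $277,800; Unit G2: $214,900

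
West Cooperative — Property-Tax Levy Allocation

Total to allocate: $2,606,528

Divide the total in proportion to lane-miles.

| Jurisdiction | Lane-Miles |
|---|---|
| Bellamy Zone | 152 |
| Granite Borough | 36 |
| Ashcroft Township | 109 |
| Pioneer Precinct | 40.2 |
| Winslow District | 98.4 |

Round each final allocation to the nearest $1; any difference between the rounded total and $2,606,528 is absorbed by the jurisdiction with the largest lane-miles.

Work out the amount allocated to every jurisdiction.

Bellamy Zone: $909,533; Granite Borough: $215,416; Ashcroft Township: $652,230; Pioneer Precinct: $240,547; Winslow District: $588,802

Lane-miles total: 435.6.
Unrounded shares: Bellamy Zone 152/435.6 × $2,606,528 = 909,532.27; Granite Borough 36/435.6 × $2,606,528 = 215,415.54; Ashcroft Township 109/435.6 × $2,606,528 = 652,230.38; Pioneer Precinct 40.2/435.6 × $2,606,528 = 240,547.35; Winslow District 98.4/435.6 × $2,606,528 = 588,802.47.
After rounding ($1): Bellamy Zone $909,532; Granite Borough $215,416; Ashcroft Township $652,230; Pioneer Precinct $240,547; Winslow District $588,802. Sum = $2,606,527.
Difference $2,606,528 − $2,606,527 = +$1 applied to largest lane-miles (Bellamy Zone): Bellamy Zone becomes $909,533.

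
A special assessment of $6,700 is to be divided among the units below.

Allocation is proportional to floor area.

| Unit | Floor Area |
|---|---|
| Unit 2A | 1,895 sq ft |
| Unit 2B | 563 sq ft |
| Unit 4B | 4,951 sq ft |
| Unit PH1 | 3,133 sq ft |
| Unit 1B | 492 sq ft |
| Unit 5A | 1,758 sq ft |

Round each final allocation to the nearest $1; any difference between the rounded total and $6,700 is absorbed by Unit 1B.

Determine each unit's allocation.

Unit 2A: $993; Unit 2B: $295; Unit 4B: $2,593; Unit PH1: $1,641; Unit 1B: $257; Unit 5A: $921

Floor area total: 12,792.
Proportional shares: Unit 2A 1,895/12,792 × $6,700 = 992.53; Unit 2B 563/12,792 × $6,700 = 294.88; Unit 4B 4,951/12,792 × $6,700 = 2,593.16; Unit PH1 3,133/12,792 × $6,700 = 1,640.96; Unit 1B 492/12,792 × $6,700 = 257.69; Unit 5A 1,758/12,792 × $6,700 = 920.78.
At nearest $1: Unit 2A $993; Unit 2B $295; Unit 4B $2,593; Unit PH1 $1,641; Unit 1B $258; Unit 5A $921. Sum = $6,701.
Difference $6,700 − $6,701 = −$1 applied to Unit 1B: Unit 1B becomes $257.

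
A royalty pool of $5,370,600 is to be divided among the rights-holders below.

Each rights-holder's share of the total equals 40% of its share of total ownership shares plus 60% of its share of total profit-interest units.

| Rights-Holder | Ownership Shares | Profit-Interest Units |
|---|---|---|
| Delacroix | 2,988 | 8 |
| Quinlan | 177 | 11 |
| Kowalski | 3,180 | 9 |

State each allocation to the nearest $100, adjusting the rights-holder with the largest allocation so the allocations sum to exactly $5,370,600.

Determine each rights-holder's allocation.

Delacroix: $1,932,300 · Quinlan: $1,325,900 · Kowalski: $2,112,400

Totals — ownership shares 6,345, profit-interest units 28.
Blended shares (40% ownership shares + 60% profit-interest units): Delacroix 0.3598; Quinlan 0.2469; Kowalski 0.3933.
Proportional shares: Delacroix 1,932,327.73; Quinlan 1,325,854.41; Kowalski 2,112,417.86.
After rounding ($100): Delacroix $1,932,300; Quinlan $1,325,900; Kowalski $2,112,400. Sum = $5,370,600.
Sum already equals the total — no adjustment.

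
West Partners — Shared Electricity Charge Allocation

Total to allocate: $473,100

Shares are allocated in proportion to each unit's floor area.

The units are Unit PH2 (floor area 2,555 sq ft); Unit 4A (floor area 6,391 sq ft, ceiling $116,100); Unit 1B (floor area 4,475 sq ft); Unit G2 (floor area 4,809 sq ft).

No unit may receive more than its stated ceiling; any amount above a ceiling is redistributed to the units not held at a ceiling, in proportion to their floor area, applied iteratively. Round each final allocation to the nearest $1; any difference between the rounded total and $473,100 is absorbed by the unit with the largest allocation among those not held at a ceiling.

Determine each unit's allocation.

Unit PH2: $77,045; Unit 4A: $116,100; Unit 1B: $134,942; Unit G2: $145,013

Total floor area = 18,230.
Unconstrained shares: Unit PH2 66,306.66; Unit 4A 165,857.49; Unit 1B 116,133.98; Unit G2 124,801.86.
Cap binds for Unit 4A ($116,100); balance $357,000 reallocated over remaining floor area 11,839.
Shares after redistribution: Unit PH2 77,044.94 → $77,045; Unit 1B 134,941.72 → $134,942; Unit G2 145,013.35 → $145,013.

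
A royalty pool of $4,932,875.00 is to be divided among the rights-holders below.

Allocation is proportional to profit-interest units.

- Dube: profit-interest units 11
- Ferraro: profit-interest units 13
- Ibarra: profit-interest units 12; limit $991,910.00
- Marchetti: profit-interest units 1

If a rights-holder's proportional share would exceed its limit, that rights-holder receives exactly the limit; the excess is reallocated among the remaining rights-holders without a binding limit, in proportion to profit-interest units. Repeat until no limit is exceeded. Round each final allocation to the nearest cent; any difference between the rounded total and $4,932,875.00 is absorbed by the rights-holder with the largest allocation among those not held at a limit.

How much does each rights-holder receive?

Total profit-interest units = 37.
Unconstrained shares: Dube 1,466,530.4054; Ferraro 1,733,172.2973; Ibarra 1,599,851.3514; Marchetti 133,320.9459.
Capped: Ibarra ($991,910.00); balance $3,940,965.00 reallocated over remaining profit-interest units 25.
Remaining shares: Dube 1,734,024.6000 → $1,734,024.60; Ferraro 2,049,301.8000 → $2,049,301.80; Marchetti 157,638.6000 → $157,638.60.

Dube: $1,734,024.60; Ferraro: $2,049,301.80; Ibarra: $991,910.00; Marchetti: $157,638.60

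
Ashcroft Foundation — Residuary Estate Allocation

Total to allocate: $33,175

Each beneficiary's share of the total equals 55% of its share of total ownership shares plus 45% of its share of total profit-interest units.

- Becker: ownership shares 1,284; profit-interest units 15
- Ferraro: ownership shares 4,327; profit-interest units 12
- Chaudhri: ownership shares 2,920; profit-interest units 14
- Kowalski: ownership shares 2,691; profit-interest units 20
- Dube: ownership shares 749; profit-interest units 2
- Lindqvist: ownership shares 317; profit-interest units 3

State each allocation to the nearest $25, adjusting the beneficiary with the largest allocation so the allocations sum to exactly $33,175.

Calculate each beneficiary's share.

Ownership shares total 12,288; profit-interest units total 66.
Composite weights (55% ownership shares + 45% profit-interest units): Becker 0.1597; Ferraro 0.2755; Chaudhri 0.2262; Kowalski 0.2568; Dube 0.0472; Lindqvist 0.0346.
Proportional shares: Becker 5,299.49; Ferraro 9,139.41; Chaudhri 7,502.56; Kowalski 8,519.69; Dube 1,564.56; Lindqvist 1,149.29.
Rounded to nearest $25: Becker $5,300; Ferraro $9,150; Chaudhri $7,500; Kowalski $8,525; Dube $1,575; Lindqvist $1,150. Sum = $33,200.
Difference $33,175 − $33,200 = −$25 applied to largest allocation (Ferraro): Ferraro becomes $9,125.

Becker: $5,300; Ferraro: $9,125; Chaudhri: $7,500; Kowalski: $8,525; Dube: $1,575; Lindqvist: $1,150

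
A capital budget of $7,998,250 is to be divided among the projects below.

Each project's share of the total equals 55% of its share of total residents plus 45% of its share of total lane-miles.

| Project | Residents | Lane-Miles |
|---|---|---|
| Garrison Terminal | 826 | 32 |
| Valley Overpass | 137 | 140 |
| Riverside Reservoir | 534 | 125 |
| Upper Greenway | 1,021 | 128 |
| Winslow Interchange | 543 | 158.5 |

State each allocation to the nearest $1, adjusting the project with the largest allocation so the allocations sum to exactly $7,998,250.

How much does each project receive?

Totals — residents 3,061, lane-miles 583.5.
Composite weights (55% residents + 45% lane-miles): Garrison Terminal 0.1731; Valley Overpass 0.1326; Riverside Reservoir 0.1924; Upper Greenway 0.2822; Winslow Interchange 0.2198.
Unrounded shares: Garrison Terminal 1,384,450.79; Valley Overpass 1,060,450.30; Riverside Reservoir 1,538,463.90; Upper Greenway 2,256,848.39; Winslow Interchange 1,758,036.62.
After rounding ($1): Garrison Terminal $1,384,451; Valley Overpass $1,060,450; Riverside Reservoir $1,538,464; Upper Greenway $2,256,848; Winslow Interchange $1,758,037. Sum = $7,998,250.
Sum already equals the total — no adjustment.

Garrison Terminal: $1,384,451; Valley Overpass: $1,060,450; Riverside Reservoir: $1,538,464; Upper Greenway: $2,256,848; Winslow Interchange: $1,758,037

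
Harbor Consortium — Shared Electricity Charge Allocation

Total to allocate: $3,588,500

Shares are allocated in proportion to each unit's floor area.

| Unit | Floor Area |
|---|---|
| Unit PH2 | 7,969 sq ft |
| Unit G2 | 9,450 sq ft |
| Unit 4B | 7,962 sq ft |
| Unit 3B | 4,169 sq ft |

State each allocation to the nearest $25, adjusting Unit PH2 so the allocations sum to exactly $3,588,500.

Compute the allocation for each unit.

Unit PH2: $967,725 · Unit G2: $1,147,600 · Unit 4B: $966,900 · Unit 3B: $506,275

Total floor area = 29,550.
Raw shares: Unit PH2 7,969/29,550 × $3,588,500 = 967,741.34; Unit G2 9,450/29,550 × $3,588,500 = 1,147,591.37; Unit 4B 7,962/29,550 × $3,588,500 = 966,891.27; Unit 3B 4,169/29,550 × $3,588,500 = 506,276.02.
Rounded to nearest $25: Unit PH2 $967,750; Unit G2 $1,147,600; Unit 4B $966,900; Unit 3B $506,275. Sum = $3,588,525.
Difference $3,588,500 − $3,588,525 = −$25 applied to Unit PH2: Unit PH2 becomes $967,725.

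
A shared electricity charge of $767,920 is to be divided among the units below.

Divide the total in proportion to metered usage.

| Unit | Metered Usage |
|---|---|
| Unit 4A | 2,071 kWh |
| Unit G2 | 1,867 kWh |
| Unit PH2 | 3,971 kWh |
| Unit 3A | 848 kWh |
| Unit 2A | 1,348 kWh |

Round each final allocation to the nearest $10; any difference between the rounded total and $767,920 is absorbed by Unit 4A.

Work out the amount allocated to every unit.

Total metered usage = 10,105.
Raw shares: Unit 4A 2,071/10,105 × $767,920 = 157,383.70; Unit G2 1,867/10,105 × $767,920 = 141,880.91; Unit PH2 3,971/10,105 × $767,920 = 301,772.42; Unit 3A 848/10,105 × $767,920 = 64,442.96; Unit 2A 1,348/10,105 × $767,920 = 102,440.00.
After rounding ($10): Unit 4A $157,380; Unit G2 $141,880; Unit PH2 $301,770; Unit 3A $64,440; Unit 2A $102,440. Sum = $767,910.
Difference $767,920 − $767,910 = +$10 applied to Unit 4A: Unit 4A becomes $157,390.

Unit 4A: $157,390 | Unit G2: $141,880 | Unit PH2: $301,770 | Unit 3A: $64,440 | Unit 2A: $102,440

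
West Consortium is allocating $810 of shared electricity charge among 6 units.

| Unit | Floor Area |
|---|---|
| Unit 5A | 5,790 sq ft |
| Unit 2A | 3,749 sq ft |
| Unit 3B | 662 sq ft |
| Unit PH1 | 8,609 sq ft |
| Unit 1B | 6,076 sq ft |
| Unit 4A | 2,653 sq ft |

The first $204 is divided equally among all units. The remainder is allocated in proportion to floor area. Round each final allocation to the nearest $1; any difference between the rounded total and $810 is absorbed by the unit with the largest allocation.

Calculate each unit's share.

First tranche $204 split equally: $34 each.
Remainder $606 by floor area (total 27,539): Unit 5A 127.41 → $127; Unit 2A 82.497 → $82; Unit 3B 14.57 → $15; Unit PH1 189.44 → $189; Unit 1B 133.70 → $134; Unit 4A 58.38 → $58.
Rounding difference +$1 on remainder applied to Unit PH1.
Totals: Unit 5A $34 + $127 = $161; Unit 2A $34 + $82 = $116; Unit 3B $34 + $15 = $49; Unit PH1 $34 + $190 = $224; Unit 1B $34 + $134 = $168; Unit 4A $34 + $58 = $92.

Unit 5A: $161; Unit 2A: $116; Unit 3B: $49; Unit PH1: $224; Unit 1B: $168; Unit 4A: $92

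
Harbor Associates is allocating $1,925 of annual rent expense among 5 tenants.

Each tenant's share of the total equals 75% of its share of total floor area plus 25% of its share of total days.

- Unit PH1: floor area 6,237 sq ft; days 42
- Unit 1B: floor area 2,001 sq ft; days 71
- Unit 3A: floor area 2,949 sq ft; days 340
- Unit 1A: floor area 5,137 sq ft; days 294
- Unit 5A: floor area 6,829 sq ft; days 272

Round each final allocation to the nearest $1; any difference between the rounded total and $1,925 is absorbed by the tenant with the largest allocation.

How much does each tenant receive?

Unit PH1: $409 · Unit 1B: $158 · Unit 3A: $344 · Unit 1A: $459 · Unit 5A: $555

Floor area total 23,153; days total 1,019.
Composite weights (75% floor area + 25% days): Unit PH1 0.2123; Unit 1B 0.0822; Unit 3A 0.1789; Unit 1A 0.2385; Unit 5A 0.2879.
Pro-rata amounts: Unit PH1 408.76; Unit 1B 158.31; Unit 3A 344.46; Unit 1A 459.18; Unit 5A 554.29.
Rounded to nearest $1: Unit PH1 $409; Unit 1B $158; Unit 3A $344; Unit 1A $459; Unit 5A $554. Sum = $1,924.
Difference $1,925 − $1,924 = +$1 applied to largest allocation (Unit 5A): Unit 5A becomes $555.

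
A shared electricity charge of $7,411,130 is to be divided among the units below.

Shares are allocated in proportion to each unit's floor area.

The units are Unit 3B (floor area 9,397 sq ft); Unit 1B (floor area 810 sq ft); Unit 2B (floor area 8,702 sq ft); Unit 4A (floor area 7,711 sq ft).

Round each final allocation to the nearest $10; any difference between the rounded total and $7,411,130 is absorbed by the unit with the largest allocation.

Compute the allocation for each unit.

Unit 3B: $2,616,160; Unit 1B: $225,510; Unit 2B: $2,422,680; Unit 4A: $2,146,780

Total floor area = 26,620.
Pro-rata amounts: Unit 3B 9,397/26,620 × $7,411,130 = 2,616,167.87; Unit 1B 810/26,620 × $7,411,130 = 225,507.71; Unit 2B 8,702/26,620 × $7,411,130 = 2,422,676.68; Unit 4A 7,711/26,620 × $7,411,130 = 2,146,777.74.
At nearest $10: Unit 3B $2,616,170; Unit 1B $225,510; Unit 2B $2,422,680; Unit 4A $2,146,780. Sum = $7,411,140.
Difference $7,411,130 − $7,411,140 = −$10 applied to largest allocation (Unit 3B): Unit 3B becomes $2,616,160.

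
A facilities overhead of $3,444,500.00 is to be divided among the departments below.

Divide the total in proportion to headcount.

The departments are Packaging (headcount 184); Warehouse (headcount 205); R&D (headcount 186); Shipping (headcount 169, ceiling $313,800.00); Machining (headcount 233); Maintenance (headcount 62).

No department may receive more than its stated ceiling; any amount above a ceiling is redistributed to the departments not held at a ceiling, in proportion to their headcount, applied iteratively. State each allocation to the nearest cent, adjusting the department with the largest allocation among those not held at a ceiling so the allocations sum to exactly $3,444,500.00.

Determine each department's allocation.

Packaging: $662,125.06 · Warehouse: $737,693.68 · R&D: $669,322.07 · Shipping: $313,800.00 · Machining: $838,451.83 · Maintenance: $223,107.36

Headcount total: 1,039.
Pro-rata shares before constraints: Packaging 609,998.0751; Warehouse 679,617.4206; R&D 616,628.4889; Shipping 560,269.9711; Machining 772,443.2146; Maintenance 205,542.8296.
Cap binds for Shipping ($313,800.00); residual $3,130,700.00 reallocated over remaining headcount 870.
Remaining shares: Packaging 662,125.0575 → $662,125.06; Warehouse 737,693.6782 → $737,693.68; R&D 669,322.0690 → $669,322.07; Machining 838,451.8391 → $838,451.84; Maintenance 223,107.3563 → $223,107.36.
Rounding difference −$0.01 applied to Machining → $838,451.83.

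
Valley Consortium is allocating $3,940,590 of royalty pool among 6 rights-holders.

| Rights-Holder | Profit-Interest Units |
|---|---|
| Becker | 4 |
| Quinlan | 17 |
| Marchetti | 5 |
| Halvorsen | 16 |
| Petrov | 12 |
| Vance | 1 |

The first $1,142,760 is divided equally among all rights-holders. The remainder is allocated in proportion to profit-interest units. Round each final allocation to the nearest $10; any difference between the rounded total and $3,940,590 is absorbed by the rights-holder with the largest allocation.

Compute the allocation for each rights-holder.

$1,142,760 shared equally gives $190,460 per rights-holder.
Remainder $2,797,830 by profit-interest units (total 55): Becker 203,478.55 → $203,480; Quinlan 864,783.82 → $864,780; Marchetti 254,348.18 → $254,350; Halvorsen 813,914.18 → $813,910; Petrov 610,435.64 → $610,440; Vance 50,869.64 → $50,870.
Totals: Becker $190,460 + $203,480 = $393,940; Quinlan $190,460 + $864,780 = $1,055,240; Marchetti $190,460 + $254,350 = $444,810; Halvorsen $190,460 + $813,910 = $1,004,370; Petrov $190,460 + $610,440 = $800,900; Vance $190,460 + $50,870 = $241,330.

Becker: $393,940; Quinlan: $1,055,240; Marchetti: $444,810; Halvorsen: $1,004,370; Petrov: $800,900; Vance: $241,330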